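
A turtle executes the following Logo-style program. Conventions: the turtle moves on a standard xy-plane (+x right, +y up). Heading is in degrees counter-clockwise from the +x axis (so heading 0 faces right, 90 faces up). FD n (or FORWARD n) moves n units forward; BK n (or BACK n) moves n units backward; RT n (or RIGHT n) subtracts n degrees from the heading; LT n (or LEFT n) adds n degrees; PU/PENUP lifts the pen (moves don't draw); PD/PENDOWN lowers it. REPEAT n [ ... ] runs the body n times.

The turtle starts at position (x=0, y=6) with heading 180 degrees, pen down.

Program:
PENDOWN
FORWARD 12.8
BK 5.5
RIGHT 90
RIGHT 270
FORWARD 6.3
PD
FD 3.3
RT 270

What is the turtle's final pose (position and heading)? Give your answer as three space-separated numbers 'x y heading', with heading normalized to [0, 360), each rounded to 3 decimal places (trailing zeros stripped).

Executing turtle program step by step:
Start: pos=(0,6), heading=180, pen down
PD: pen down
FD 12.8: (0,6) -> (-12.8,6) [heading=180, draw]
BK 5.5: (-12.8,6) -> (-7.3,6) [heading=180, draw]
RT 90: heading 180 -> 90
RT 270: heading 90 -> 180
FD 6.3: (-7.3,6) -> (-13.6,6) [heading=180, draw]
PD: pen down
FD 3.3: (-13.6,6) -> (-16.9,6) [heading=180, draw]
RT 270: heading 180 -> 270
Final: pos=(-16.9,6), heading=270, 4 segment(s) drawn

Answer: -16.9 6 270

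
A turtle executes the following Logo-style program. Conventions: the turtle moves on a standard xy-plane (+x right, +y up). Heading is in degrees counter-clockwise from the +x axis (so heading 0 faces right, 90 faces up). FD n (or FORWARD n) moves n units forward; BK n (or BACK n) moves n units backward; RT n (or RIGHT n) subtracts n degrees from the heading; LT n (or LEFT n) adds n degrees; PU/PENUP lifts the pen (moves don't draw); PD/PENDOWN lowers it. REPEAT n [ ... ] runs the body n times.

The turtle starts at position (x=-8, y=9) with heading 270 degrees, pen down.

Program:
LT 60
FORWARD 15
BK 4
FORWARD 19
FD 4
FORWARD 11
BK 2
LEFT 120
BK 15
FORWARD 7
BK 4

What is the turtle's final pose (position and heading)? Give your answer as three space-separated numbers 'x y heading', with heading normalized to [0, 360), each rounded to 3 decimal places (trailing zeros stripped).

Answer: 29.239 -24.5 90

Derivation:
Executing turtle program step by step:
Start: pos=(-8,9), heading=270, pen down
LT 60: heading 270 -> 330
FD 15: (-8,9) -> (4.99,1.5) [heading=330, draw]
BK 4: (4.99,1.5) -> (1.526,3.5) [heading=330, draw]
FD 19: (1.526,3.5) -> (17.981,-6) [heading=330, draw]
FD 4: (17.981,-6) -> (21.445,-8) [heading=330, draw]
FD 11: (21.445,-8) -> (30.971,-13.5) [heading=330, draw]
BK 2: (30.971,-13.5) -> (29.239,-12.5) [heading=330, draw]
LT 120: heading 330 -> 90
BK 15: (29.239,-12.5) -> (29.239,-27.5) [heading=90, draw]
FD 7: (29.239,-27.5) -> (29.239,-20.5) [heading=90, draw]
BK 4: (29.239,-20.5) -> (29.239,-24.5) [heading=90, draw]
Final: pos=(29.239,-24.5), heading=90, 9 segment(s) drawn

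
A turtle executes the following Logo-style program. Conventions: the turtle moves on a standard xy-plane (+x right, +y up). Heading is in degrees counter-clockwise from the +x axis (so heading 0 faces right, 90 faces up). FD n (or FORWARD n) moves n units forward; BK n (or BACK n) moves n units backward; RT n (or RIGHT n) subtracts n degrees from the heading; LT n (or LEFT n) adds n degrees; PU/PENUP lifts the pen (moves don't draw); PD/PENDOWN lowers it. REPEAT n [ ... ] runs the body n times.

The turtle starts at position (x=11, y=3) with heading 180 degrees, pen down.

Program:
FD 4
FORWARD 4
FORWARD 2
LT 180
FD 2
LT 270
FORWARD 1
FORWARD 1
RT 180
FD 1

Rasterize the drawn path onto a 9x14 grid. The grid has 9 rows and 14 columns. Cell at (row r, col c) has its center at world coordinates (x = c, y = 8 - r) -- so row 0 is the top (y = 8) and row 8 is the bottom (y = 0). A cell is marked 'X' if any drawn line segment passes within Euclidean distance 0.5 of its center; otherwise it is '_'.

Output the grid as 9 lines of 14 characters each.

Segment 0: (11,3) -> (7,3)
Segment 1: (7,3) -> (3,3)
Segment 2: (3,3) -> (1,3)
Segment 3: (1,3) -> (3,3)
Segment 4: (3,3) -> (3,2)
Segment 5: (3,2) -> (3,1)
Segment 6: (3,1) -> (3,2)

Answer: ______________
______________
______________
______________
______________
_XXXXXXXXXXX__
___X__________
___X__________
______________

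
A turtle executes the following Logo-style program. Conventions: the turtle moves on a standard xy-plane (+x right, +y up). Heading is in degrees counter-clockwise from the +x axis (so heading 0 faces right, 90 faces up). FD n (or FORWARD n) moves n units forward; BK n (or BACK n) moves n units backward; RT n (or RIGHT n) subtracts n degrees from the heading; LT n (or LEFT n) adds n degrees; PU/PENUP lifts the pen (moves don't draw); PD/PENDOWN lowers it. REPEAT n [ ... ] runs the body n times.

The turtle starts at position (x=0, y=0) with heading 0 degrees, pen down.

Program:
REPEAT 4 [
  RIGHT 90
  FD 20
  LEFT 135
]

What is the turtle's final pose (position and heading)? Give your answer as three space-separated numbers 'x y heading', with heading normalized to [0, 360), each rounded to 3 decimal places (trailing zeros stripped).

Executing turtle program step by step:
Start: pos=(0,0), heading=0, pen down
REPEAT 4 [
  -- iteration 1/4 --
  RT 90: heading 0 -> 270
  FD 20: (0,0) -> (0,-20) [heading=270, draw]
  LT 135: heading 270 -> 45
  -- iteration 2/4 --
  RT 90: heading 45 -> 315
  FD 20: (0,-20) -> (14.142,-34.142) [heading=315, draw]
  LT 135: heading 315 -> 90
  -- iteration 3/4 --
  RT 90: heading 90 -> 0
  FD 20: (14.142,-34.142) -> (34.142,-34.142) [heading=0, draw]
  LT 135: heading 0 -> 135
  -- iteration 4/4 --
  RT 90: heading 135 -> 45
  FD 20: (34.142,-34.142) -> (48.284,-20) [heading=45, draw]
  LT 135: heading 45 -> 180
]
Final: pos=(48.284,-20), heading=180, 4 segment(s) drawn

Answer: 48.284 -20 180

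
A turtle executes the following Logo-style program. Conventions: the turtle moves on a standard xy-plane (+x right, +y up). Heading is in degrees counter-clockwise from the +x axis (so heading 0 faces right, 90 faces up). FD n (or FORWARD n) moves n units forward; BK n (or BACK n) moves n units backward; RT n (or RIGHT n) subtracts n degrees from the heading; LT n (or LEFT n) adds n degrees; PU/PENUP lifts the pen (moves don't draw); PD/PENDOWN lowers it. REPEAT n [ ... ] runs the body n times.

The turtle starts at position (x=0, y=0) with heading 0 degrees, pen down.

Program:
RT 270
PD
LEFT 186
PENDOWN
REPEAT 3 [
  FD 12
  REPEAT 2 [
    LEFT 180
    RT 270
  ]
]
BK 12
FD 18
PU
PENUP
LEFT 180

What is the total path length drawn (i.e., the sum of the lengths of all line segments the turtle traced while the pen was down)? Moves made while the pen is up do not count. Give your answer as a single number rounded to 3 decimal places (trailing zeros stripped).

Executing turtle program step by step:
Start: pos=(0,0), heading=0, pen down
RT 270: heading 0 -> 90
PD: pen down
LT 186: heading 90 -> 276
PD: pen down
REPEAT 3 [
  -- iteration 1/3 --
  FD 12: (0,0) -> (1.254,-11.934) [heading=276, draw]
  REPEAT 2 [
    -- iteration 1/2 --
    LT 180: heading 276 -> 96
    RT 270: heading 96 -> 186
    -- iteration 2/2 --
    LT 180: heading 186 -> 6
    RT 270: heading 6 -> 96
  ]
  -- iteration 2/3 --
  FD 12: (1.254,-11.934) -> (0,0) [heading=96, draw]
  REPEAT 2 [
    -- iteration 1/2 --
    LT 180: heading 96 -> 276
    RT 270: heading 276 -> 6
    -- iteration 2/2 --
    LT 180: heading 6 -> 186
    RT 270: heading 186 -> 276
  ]
  -- iteration 3/3 --
  FD 12: (0,0) -> (1.254,-11.934) [heading=276, draw]
  REPEAT 2 [
    -- iteration 1/2 --
    LT 180: heading 276 -> 96
    RT 270: heading 96 -> 186
    -- iteration 2/2 --
    LT 180: heading 186 -> 6
    RT 270: heading 6 -> 96
  ]
]
BK 12: (1.254,-11.934) -> (2.509,-23.869) [heading=96, draw]
FD 18: (2.509,-23.869) -> (0.627,-5.967) [heading=96, draw]
PU: pen up
PU: pen up
LT 180: heading 96 -> 276
Final: pos=(0.627,-5.967), heading=276, 5 segment(s) drawn

Segment lengths:
  seg 1: (0,0) -> (1.254,-11.934), length = 12
  seg 2: (1.254,-11.934) -> (0,0), length = 12
  seg 3: (0,0) -> (1.254,-11.934), length = 12
  seg 4: (1.254,-11.934) -> (2.509,-23.869), length = 12
  seg 5: (2.509,-23.869) -> (0.627,-5.967), length = 18
Total = 66

Answer: 66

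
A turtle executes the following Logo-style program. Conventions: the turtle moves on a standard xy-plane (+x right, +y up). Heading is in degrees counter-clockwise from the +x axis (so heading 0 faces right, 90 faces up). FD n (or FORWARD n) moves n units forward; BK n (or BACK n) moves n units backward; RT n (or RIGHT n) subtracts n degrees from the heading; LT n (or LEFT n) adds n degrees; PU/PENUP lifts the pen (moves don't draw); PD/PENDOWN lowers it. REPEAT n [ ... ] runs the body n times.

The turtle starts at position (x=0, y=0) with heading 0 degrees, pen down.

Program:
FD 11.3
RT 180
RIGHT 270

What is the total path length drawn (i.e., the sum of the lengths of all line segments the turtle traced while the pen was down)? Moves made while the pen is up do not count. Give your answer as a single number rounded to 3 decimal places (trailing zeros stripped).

Answer: 11.3

Derivation:
Executing turtle program step by step:
Start: pos=(0,0), heading=0, pen down
FD 11.3: (0,0) -> (11.3,0) [heading=0, draw]
RT 180: heading 0 -> 180
RT 270: heading 180 -> 270
Final: pos=(11.3,0), heading=270, 1 segment(s) drawn

Segment lengths:
  seg 1: (0,0) -> (11.3,0), length = 11.3
Total = 11.3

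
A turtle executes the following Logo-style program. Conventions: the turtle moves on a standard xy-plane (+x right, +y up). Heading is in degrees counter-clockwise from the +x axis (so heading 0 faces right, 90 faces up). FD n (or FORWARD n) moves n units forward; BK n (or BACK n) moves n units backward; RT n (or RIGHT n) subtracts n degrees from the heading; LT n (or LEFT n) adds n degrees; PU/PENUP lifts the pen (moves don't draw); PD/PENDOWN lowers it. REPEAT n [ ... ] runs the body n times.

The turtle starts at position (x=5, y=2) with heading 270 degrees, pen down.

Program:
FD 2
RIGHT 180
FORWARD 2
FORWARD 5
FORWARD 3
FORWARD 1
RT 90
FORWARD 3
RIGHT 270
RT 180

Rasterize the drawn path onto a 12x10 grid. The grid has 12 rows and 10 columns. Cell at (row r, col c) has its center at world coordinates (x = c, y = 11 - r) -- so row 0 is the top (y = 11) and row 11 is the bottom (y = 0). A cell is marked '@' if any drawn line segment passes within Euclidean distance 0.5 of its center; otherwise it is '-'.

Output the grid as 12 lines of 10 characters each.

Answer: -----@@@@-
-----@----
-----@----
-----@----
-----@----
-----@----
-----@----
-----@----
-----@----
-----@----
-----@----
-----@----

Derivation:
Segment 0: (5,2) -> (5,0)
Segment 1: (5,0) -> (5,2)
Segment 2: (5,2) -> (5,7)
Segment 3: (5,7) -> (5,10)
Segment 4: (5,10) -> (5,11)
Segment 5: (5,11) -> (8,11)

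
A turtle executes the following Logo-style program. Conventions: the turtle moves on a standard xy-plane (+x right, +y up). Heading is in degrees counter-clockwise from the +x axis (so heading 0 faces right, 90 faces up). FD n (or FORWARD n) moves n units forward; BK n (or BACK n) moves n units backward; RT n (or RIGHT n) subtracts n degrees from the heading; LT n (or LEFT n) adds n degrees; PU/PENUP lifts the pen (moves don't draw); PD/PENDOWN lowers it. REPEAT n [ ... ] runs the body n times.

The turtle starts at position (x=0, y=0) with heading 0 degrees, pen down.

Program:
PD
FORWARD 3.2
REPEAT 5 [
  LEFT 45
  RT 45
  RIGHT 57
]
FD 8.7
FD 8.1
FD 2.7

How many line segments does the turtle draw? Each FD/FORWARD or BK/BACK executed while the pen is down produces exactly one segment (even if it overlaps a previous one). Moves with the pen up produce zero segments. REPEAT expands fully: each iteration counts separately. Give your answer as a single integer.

Executing turtle program step by step:
Start: pos=(0,0), heading=0, pen down
PD: pen down
FD 3.2: (0,0) -> (3.2,0) [heading=0, draw]
REPEAT 5 [
  -- iteration 1/5 --
  LT 45: heading 0 -> 45
  RT 45: heading 45 -> 0
  RT 57: heading 0 -> 303
  -- iteration 2/5 --
  LT 45: heading 303 -> 348
  RT 45: heading 348 -> 303
  RT 57: heading 303 -> 246
  -- iteration 3/5 --
  LT 45: heading 246 -> 291
  RT 45: heading 291 -> 246
  RT 57: heading 246 -> 189
  -- iteration 4/5 --
  LT 45: heading 189 -> 234
  RT 45: heading 234 -> 189
  RT 57: heading 189 -> 132
  -- iteration 5/5 --
  LT 45: heading 132 -> 177
  RT 45: heading 177 -> 132
  RT 57: heading 132 -> 75
]
FD 8.7: (3.2,0) -> (5.452,8.404) [heading=75, draw]
FD 8.1: (5.452,8.404) -> (7.548,16.228) [heading=75, draw]
FD 2.7: (7.548,16.228) -> (8.247,18.836) [heading=75, draw]
Final: pos=(8.247,18.836), heading=75, 4 segment(s) drawn
Segments drawn: 4

Answer: 4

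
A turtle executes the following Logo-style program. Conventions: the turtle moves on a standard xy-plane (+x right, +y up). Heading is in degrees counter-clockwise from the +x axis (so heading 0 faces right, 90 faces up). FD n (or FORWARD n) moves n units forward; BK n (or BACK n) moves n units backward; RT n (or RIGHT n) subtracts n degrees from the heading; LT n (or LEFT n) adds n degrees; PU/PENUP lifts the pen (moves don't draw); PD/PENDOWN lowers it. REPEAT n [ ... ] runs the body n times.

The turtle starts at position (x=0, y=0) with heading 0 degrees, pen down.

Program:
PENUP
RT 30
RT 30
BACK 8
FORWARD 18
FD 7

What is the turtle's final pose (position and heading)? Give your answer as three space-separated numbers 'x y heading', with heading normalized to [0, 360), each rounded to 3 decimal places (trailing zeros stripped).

Executing turtle program step by step:
Start: pos=(0,0), heading=0, pen down
PU: pen up
RT 30: heading 0 -> 330
RT 30: heading 330 -> 300
BK 8: (0,0) -> (-4,6.928) [heading=300, move]
FD 18: (-4,6.928) -> (5,-8.66) [heading=300, move]
FD 7: (5,-8.66) -> (8.5,-14.722) [heading=300, move]
Final: pos=(8.5,-14.722), heading=300, 0 segment(s) drawn

Answer: 8.5 -14.722 300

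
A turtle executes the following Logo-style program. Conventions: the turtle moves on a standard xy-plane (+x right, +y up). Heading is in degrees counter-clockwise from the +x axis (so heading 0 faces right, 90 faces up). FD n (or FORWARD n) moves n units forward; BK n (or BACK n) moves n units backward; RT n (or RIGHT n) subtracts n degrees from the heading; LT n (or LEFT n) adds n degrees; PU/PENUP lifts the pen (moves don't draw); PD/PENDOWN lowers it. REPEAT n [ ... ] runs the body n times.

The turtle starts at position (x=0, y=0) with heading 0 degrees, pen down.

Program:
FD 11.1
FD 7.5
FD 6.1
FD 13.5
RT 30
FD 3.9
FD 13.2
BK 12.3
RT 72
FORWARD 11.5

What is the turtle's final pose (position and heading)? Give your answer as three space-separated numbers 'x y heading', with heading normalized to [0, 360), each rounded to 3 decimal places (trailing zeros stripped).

Executing turtle program step by step:
Start: pos=(0,0), heading=0, pen down
FD 11.1: (0,0) -> (11.1,0) [heading=0, draw]
FD 7.5: (11.1,0) -> (18.6,0) [heading=0, draw]
FD 6.1: (18.6,0) -> (24.7,0) [heading=0, draw]
FD 13.5: (24.7,0) -> (38.2,0) [heading=0, draw]
RT 30: heading 0 -> 330
FD 3.9: (38.2,0) -> (41.577,-1.95) [heading=330, draw]
FD 13.2: (41.577,-1.95) -> (53.009,-8.55) [heading=330, draw]
BK 12.3: (53.009,-8.55) -> (42.357,-2.4) [heading=330, draw]
RT 72: heading 330 -> 258
FD 11.5: (42.357,-2.4) -> (39.966,-13.649) [heading=258, draw]
Final: pos=(39.966,-13.649), heading=258, 8 segment(s) drawn

Answer: 39.966 -13.649 258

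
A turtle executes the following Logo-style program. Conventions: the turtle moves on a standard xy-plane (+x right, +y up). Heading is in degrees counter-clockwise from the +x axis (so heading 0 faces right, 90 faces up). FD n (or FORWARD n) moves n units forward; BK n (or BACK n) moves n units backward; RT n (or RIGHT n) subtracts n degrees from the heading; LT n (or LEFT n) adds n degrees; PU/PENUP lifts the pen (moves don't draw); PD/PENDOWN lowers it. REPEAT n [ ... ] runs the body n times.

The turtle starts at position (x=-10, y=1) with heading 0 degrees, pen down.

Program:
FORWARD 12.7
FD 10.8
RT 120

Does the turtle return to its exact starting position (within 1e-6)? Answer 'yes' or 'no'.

Executing turtle program step by step:
Start: pos=(-10,1), heading=0, pen down
FD 12.7: (-10,1) -> (2.7,1) [heading=0, draw]
FD 10.8: (2.7,1) -> (13.5,1) [heading=0, draw]
RT 120: heading 0 -> 240
Final: pos=(13.5,1), heading=240, 2 segment(s) drawn

Start position: (-10, 1)
Final position: (13.5, 1)
Distance = 23.5; >= 1e-6 -> NOT closed

Answer: no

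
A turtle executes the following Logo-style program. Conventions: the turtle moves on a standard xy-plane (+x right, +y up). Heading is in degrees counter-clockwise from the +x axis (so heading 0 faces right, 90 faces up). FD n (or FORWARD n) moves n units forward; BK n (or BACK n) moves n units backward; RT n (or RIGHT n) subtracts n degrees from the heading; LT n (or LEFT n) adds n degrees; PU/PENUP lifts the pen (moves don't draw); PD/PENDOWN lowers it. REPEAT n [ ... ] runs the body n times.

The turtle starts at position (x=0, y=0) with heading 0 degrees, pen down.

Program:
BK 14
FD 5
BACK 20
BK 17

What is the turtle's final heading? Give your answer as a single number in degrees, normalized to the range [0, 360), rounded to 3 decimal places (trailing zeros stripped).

Executing turtle program step by step:
Start: pos=(0,0), heading=0, pen down
BK 14: (0,0) -> (-14,0) [heading=0, draw]
FD 5: (-14,0) -> (-9,0) [heading=0, draw]
BK 20: (-9,0) -> (-29,0) [heading=0, draw]
BK 17: (-29,0) -> (-46,0) [heading=0, draw]
Final: pos=(-46,0), heading=0, 4 segment(s) drawn

Answer: 0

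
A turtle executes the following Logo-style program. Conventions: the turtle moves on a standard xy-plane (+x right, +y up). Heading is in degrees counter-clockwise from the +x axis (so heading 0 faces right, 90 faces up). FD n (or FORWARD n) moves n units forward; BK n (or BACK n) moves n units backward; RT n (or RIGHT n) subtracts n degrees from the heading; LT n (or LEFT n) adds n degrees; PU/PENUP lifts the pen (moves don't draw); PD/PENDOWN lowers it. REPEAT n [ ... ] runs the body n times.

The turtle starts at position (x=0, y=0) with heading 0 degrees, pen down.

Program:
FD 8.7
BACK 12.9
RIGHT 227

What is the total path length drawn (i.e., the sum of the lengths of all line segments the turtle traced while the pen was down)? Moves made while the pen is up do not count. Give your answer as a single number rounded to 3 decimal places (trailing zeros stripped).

Answer: 21.6

Derivation:
Executing turtle program step by step:
Start: pos=(0,0), heading=0, pen down
FD 8.7: (0,0) -> (8.7,0) [heading=0, draw]
BK 12.9: (8.7,0) -> (-4.2,0) [heading=0, draw]
RT 227: heading 0 -> 133
Final: pos=(-4.2,0), heading=133, 2 segment(s) drawn

Segment lengths:
  seg 1: (0,0) -> (8.7,0), length = 8.7
  seg 2: (8.7,0) -> (-4.2,0), length = 12.9
Total = 21.6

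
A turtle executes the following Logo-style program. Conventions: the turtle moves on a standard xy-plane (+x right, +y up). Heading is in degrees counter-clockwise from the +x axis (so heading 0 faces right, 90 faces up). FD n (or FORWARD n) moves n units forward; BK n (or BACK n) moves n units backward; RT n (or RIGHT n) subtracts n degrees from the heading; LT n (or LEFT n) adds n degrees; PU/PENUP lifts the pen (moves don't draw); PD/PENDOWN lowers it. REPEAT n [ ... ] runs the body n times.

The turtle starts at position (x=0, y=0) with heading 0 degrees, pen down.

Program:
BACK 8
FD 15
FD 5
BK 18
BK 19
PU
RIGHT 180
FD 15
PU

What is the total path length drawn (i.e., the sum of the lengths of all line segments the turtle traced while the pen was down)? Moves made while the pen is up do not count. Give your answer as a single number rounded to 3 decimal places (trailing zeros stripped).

Answer: 65

Derivation:
Executing turtle program step by step:
Start: pos=(0,0), heading=0, pen down
BK 8: (0,0) -> (-8,0) [heading=0, draw]
FD 15: (-8,0) -> (7,0) [heading=0, draw]
FD 5: (7,0) -> (12,0) [heading=0, draw]
BK 18: (12,0) -> (-6,0) [heading=0, draw]
BK 19: (-6,0) -> (-25,0) [heading=0, draw]
PU: pen up
RT 180: heading 0 -> 180
FD 15: (-25,0) -> (-40,0) [heading=180, move]
PU: pen up
Final: pos=(-40,0), heading=180, 5 segment(s) drawn

Segment lengths:
  seg 1: (0,0) -> (-8,0), length = 8
  seg 2: (-8,0) -> (7,0), length = 15
  seg 3: (7,0) -> (12,0), length = 5
  seg 4: (12,0) -> (-6,0), length = 18
  seg 5: (-6,0) -> (-25,0), length = 19
Total = 65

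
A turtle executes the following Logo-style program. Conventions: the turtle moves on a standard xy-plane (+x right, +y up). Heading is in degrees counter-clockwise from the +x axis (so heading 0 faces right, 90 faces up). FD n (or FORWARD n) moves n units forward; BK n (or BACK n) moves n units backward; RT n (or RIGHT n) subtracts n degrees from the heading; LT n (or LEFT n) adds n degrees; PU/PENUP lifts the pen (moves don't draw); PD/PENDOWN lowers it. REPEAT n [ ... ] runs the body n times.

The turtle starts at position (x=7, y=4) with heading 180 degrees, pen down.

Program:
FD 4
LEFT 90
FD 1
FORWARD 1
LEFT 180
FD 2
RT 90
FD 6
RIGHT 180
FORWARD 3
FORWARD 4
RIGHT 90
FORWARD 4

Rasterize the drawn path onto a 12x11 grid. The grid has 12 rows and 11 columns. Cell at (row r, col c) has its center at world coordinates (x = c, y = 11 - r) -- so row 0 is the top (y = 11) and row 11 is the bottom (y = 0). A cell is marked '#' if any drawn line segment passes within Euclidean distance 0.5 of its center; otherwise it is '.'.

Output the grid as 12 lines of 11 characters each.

Segment 0: (7,4) -> (3,4)
Segment 1: (3,4) -> (3,3)
Segment 2: (3,3) -> (3,2)
Segment 3: (3,2) -> (3,4)
Segment 4: (3,4) -> (9,4)
Segment 5: (9,4) -> (6,4)
Segment 6: (6,4) -> (2,4)
Segment 7: (2,4) -> (2,8)

Answer: ...........
...........
...........
..#........
..#........
..#........
..#........
..########.
...#.......
...#.......
...........
...........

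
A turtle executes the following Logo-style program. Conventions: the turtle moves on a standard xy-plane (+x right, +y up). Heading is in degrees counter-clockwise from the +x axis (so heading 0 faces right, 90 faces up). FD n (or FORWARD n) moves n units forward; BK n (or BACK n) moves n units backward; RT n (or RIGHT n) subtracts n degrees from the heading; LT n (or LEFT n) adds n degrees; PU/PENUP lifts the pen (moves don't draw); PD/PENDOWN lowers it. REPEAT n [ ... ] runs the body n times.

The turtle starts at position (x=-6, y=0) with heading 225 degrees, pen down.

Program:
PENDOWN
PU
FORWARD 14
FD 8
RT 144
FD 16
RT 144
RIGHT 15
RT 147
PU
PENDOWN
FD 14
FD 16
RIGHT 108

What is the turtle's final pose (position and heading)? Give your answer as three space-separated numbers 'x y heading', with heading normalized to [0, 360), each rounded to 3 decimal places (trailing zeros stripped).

Answer: -40.267 21.46 27

Derivation:
Executing turtle program step by step:
Start: pos=(-6,0), heading=225, pen down
PD: pen down
PU: pen up
FD 14: (-6,0) -> (-15.899,-9.899) [heading=225, move]
FD 8: (-15.899,-9.899) -> (-21.556,-15.556) [heading=225, move]
RT 144: heading 225 -> 81
FD 16: (-21.556,-15.556) -> (-19.053,0.247) [heading=81, move]
RT 144: heading 81 -> 297
RT 15: heading 297 -> 282
RT 147: heading 282 -> 135
PU: pen up
PD: pen down
FD 14: (-19.053,0.247) -> (-28.953,10.146) [heading=135, draw]
FD 16: (-28.953,10.146) -> (-40.267,21.46) [heading=135, draw]
RT 108: heading 135 -> 27
Final: pos=(-40.267,21.46), heading=27, 2 segment(s) drawn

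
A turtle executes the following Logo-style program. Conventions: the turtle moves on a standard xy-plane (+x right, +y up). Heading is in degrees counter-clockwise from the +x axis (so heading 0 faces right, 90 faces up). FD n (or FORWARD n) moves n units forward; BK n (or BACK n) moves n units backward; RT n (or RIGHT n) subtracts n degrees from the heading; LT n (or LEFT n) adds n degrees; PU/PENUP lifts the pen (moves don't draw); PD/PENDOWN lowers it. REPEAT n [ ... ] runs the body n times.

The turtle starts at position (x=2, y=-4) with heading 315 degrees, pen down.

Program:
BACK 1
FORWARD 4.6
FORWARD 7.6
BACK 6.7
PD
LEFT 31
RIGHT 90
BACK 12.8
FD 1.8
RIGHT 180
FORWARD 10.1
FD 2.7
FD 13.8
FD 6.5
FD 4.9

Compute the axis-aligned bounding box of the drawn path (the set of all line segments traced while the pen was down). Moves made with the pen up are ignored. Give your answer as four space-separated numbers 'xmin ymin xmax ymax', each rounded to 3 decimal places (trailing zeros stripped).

Answer: 1.293 -11.92 17.036 40.363

Derivation:
Executing turtle program step by step:
Start: pos=(2,-4), heading=315, pen down
BK 1: (2,-4) -> (1.293,-3.293) [heading=315, draw]
FD 4.6: (1.293,-3.293) -> (4.546,-6.546) [heading=315, draw]
FD 7.6: (4.546,-6.546) -> (9.92,-11.92) [heading=315, draw]
BK 6.7: (9.92,-11.92) -> (5.182,-7.182) [heading=315, draw]
PD: pen down
LT 31: heading 315 -> 346
RT 90: heading 346 -> 256
BK 12.8: (5.182,-7.182) -> (8.279,5.238) [heading=256, draw]
FD 1.8: (8.279,5.238) -> (7.843,3.491) [heading=256, draw]
RT 180: heading 256 -> 76
FD 10.1: (7.843,3.491) -> (10.287,13.291) [heading=76, draw]
FD 2.7: (10.287,13.291) -> (10.94,15.911) [heading=76, draw]
FD 13.8: (10.94,15.911) -> (14.278,29.301) [heading=76, draw]
FD 6.5: (14.278,29.301) -> (15.851,35.608) [heading=76, draw]
FD 4.9: (15.851,35.608) -> (17.036,40.363) [heading=76, draw]
Final: pos=(17.036,40.363), heading=76, 11 segment(s) drawn

Segment endpoints: x in {1.293, 2, 4.546, 5.182, 7.843, 8.279, 9.92, 10.287, 10.94, 14.278, 15.851, 17.036}, y in {-11.92, -7.182, -6.546, -4, -3.293, 3.491, 5.238, 13.291, 15.911, 29.301, 35.608, 40.363}
xmin=1.293, ymin=-11.92, xmax=17.036, ymax=40.363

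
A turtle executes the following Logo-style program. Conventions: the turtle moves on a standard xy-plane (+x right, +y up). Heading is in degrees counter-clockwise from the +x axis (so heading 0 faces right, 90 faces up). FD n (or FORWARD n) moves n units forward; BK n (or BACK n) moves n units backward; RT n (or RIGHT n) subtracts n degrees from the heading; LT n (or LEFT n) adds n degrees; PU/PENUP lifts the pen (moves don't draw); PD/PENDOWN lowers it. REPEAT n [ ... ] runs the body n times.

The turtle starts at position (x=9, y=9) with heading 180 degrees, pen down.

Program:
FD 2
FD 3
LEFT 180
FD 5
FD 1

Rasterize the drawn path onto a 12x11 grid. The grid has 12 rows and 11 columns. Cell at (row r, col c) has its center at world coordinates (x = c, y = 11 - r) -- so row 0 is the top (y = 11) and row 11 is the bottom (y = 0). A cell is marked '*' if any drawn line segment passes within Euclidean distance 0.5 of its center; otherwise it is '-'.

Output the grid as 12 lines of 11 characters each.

Segment 0: (9,9) -> (7,9)
Segment 1: (7,9) -> (4,9)
Segment 2: (4,9) -> (9,9)
Segment 3: (9,9) -> (10,9)

Answer: -----------
-----------
----*******
-----------
-----------
-----------
-----------
-----------
-----------
-----------
-----------
-----------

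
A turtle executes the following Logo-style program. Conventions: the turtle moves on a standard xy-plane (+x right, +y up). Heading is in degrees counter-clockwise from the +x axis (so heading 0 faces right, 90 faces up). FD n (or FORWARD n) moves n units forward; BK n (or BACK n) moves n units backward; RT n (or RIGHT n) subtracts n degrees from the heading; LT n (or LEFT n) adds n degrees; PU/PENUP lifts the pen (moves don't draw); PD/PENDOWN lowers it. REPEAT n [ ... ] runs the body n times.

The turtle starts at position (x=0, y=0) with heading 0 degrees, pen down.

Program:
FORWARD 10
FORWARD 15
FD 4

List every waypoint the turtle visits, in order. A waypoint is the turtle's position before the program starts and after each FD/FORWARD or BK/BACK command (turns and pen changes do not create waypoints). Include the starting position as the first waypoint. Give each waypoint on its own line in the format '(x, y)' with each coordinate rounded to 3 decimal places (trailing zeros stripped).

Executing turtle program step by step:
Start: pos=(0,0), heading=0, pen down
FD 10: (0,0) -> (10,0) [heading=0, draw]
FD 15: (10,0) -> (25,0) [heading=0, draw]
FD 4: (25,0) -> (29,0) [heading=0, draw]
Final: pos=(29,0), heading=0, 3 segment(s) drawn
Waypoints (4 total):
(0, 0)
(10, 0)
(25, 0)
(29, 0)

Answer: (0, 0)
(10, 0)
(25, 0)
(29, 0)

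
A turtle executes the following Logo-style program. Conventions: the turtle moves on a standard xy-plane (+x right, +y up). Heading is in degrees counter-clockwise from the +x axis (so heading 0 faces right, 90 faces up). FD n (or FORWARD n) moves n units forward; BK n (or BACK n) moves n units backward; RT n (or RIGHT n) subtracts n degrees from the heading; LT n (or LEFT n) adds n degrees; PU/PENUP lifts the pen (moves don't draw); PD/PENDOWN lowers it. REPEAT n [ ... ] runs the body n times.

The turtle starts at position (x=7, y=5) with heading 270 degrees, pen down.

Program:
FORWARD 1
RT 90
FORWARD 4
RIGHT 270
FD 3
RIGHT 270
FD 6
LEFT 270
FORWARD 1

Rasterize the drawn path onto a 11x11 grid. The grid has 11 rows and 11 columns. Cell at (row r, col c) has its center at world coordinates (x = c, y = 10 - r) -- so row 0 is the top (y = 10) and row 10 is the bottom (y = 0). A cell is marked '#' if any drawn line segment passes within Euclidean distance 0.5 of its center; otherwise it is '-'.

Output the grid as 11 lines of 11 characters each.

Answer: -----------
-----------
-----------
-----------
-----------
-------#---
---#####---
---#-------
---#-------
---#######-
---------#-

Derivation:
Segment 0: (7,5) -> (7,4)
Segment 1: (7,4) -> (3,4)
Segment 2: (3,4) -> (3,1)
Segment 3: (3,1) -> (9,1)
Segment 4: (9,1) -> (9,0)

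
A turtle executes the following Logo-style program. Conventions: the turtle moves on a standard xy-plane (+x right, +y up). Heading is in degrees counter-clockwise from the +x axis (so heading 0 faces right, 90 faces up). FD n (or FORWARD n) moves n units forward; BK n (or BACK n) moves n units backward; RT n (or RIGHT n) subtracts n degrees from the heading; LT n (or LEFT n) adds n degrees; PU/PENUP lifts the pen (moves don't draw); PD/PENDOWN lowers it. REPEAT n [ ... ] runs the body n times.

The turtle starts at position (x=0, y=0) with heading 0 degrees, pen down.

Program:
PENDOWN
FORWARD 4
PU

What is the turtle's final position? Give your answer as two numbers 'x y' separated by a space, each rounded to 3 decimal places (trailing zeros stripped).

Answer: 4 0

Derivation:
Executing turtle program step by step:
Start: pos=(0,0), heading=0, pen down
PD: pen down
FD 4: (0,0) -> (4,0) [heading=0, draw]
PU: pen up
Final: pos=(4,0), heading=0, 1 segment(s) drawn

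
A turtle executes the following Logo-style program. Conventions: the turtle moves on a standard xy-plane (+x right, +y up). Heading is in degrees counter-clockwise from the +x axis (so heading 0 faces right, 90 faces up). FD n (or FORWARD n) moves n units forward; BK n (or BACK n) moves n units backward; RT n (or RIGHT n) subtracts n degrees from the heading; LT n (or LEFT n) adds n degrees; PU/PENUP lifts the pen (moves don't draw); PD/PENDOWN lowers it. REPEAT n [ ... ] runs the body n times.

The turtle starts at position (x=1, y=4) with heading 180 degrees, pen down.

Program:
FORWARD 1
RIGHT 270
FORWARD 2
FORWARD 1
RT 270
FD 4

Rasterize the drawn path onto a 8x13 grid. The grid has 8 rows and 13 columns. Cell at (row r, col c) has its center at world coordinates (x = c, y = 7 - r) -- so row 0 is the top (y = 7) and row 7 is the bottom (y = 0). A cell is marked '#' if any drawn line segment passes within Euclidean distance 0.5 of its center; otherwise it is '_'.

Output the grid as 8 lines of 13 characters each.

Answer: _____________
_____________
_____________
##___________
#____________
#____________
#####________
_____________

Derivation:
Segment 0: (1,4) -> (0,4)
Segment 1: (0,4) -> (0,2)
Segment 2: (0,2) -> (0,1)
Segment 3: (0,1) -> (4,1)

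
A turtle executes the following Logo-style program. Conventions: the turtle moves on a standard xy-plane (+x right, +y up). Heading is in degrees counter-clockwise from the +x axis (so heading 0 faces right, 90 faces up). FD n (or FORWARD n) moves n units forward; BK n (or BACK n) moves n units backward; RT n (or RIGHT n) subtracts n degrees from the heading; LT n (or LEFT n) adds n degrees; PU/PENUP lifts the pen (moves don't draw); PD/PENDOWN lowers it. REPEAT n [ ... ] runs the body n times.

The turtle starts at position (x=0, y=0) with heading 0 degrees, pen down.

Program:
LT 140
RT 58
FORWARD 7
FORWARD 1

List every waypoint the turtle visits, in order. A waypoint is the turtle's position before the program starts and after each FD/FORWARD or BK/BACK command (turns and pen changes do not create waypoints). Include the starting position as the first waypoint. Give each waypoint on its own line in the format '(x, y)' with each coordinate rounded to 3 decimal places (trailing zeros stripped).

Answer: (0, 0)
(0.974, 6.932)
(1.113, 7.922)

Derivation:
Executing turtle program step by step:
Start: pos=(0,0), heading=0, pen down
LT 140: heading 0 -> 140
RT 58: heading 140 -> 82
FD 7: (0,0) -> (0.974,6.932) [heading=82, draw]
FD 1: (0.974,6.932) -> (1.113,7.922) [heading=82, draw]
Final: pos=(1.113,7.922), heading=82, 2 segment(s) drawn
Waypoints (3 total):
(0, 0)
(0.974, 6.932)
(1.113, 7.922)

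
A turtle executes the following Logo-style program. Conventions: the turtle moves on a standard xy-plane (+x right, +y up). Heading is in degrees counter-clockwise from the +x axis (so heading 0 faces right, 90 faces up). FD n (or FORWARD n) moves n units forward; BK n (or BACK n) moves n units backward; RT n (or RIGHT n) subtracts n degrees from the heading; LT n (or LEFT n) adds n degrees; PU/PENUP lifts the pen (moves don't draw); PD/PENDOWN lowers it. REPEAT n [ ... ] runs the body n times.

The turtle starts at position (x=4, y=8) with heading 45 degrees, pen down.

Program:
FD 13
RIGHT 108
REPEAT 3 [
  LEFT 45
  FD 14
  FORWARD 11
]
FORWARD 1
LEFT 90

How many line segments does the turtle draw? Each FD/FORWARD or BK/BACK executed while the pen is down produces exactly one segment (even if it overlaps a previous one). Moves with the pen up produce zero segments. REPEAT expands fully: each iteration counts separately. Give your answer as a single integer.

Executing turtle program step by step:
Start: pos=(4,8), heading=45, pen down
FD 13: (4,8) -> (13.192,17.192) [heading=45, draw]
RT 108: heading 45 -> 297
REPEAT 3 [
  -- iteration 1/3 --
  LT 45: heading 297 -> 342
  FD 14: (13.192,17.192) -> (26.507,12.866) [heading=342, draw]
  FD 11: (26.507,12.866) -> (36.969,9.467) [heading=342, draw]
  -- iteration 2/3 --
  LT 45: heading 342 -> 27
  FD 14: (36.969,9.467) -> (49.443,15.823) [heading=27, draw]
  FD 11: (49.443,15.823) -> (59.244,20.817) [heading=27, draw]
  -- iteration 3/3 --
  LT 45: heading 27 -> 72
  FD 14: (59.244,20.817) -> (63.57,34.132) [heading=72, draw]
  FD 11: (63.57,34.132) -> (66.969,44.593) [heading=72, draw]
]
FD 1: (66.969,44.593) -> (67.278,45.544) [heading=72, draw]
LT 90: heading 72 -> 162
Final: pos=(67.278,45.544), heading=162, 8 segment(s) drawn
Segments drawn: 8

Answer: 8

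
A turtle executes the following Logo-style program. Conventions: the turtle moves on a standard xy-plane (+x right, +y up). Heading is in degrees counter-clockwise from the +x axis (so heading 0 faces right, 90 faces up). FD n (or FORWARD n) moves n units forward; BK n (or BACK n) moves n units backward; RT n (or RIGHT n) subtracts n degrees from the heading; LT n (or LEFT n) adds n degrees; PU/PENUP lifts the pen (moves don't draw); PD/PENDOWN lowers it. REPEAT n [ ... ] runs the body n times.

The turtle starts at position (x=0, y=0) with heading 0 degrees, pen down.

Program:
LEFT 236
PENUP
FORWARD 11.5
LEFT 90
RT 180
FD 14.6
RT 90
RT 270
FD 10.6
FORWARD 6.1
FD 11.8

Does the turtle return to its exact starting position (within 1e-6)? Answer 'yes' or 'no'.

Executing turtle program step by step:
Start: pos=(0,0), heading=0, pen down
LT 236: heading 0 -> 236
PU: pen up
FD 11.5: (0,0) -> (-6.431,-9.534) [heading=236, move]
LT 90: heading 236 -> 326
RT 180: heading 326 -> 146
FD 14.6: (-6.431,-9.534) -> (-18.535,-1.37) [heading=146, move]
RT 90: heading 146 -> 56
RT 270: heading 56 -> 146
FD 10.6: (-18.535,-1.37) -> (-27.322,4.558) [heading=146, move]
FD 6.1: (-27.322,4.558) -> (-32.38,7.969) [heading=146, move]
FD 11.8: (-32.38,7.969) -> (-42.162,14.567) [heading=146, move]
Final: pos=(-42.162,14.567), heading=146, 0 segment(s) drawn

Start position: (0, 0)
Final position: (-42.162, 14.567)
Distance = 44.608; >= 1e-6 -> NOT closed

Answer: no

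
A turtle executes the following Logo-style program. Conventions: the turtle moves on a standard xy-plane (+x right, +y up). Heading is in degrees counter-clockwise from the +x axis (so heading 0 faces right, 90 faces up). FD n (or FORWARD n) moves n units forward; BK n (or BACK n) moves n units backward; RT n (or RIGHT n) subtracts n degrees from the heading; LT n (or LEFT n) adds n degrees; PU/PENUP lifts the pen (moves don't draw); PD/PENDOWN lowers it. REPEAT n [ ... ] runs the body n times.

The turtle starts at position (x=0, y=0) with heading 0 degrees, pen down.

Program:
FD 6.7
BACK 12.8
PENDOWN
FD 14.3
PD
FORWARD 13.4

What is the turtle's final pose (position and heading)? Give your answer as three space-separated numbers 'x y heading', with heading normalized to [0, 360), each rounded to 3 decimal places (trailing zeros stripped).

Executing turtle program step by step:
Start: pos=(0,0), heading=0, pen down
FD 6.7: (0,0) -> (6.7,0) [heading=0, draw]
BK 12.8: (6.7,0) -> (-6.1,0) [heading=0, draw]
PD: pen down
FD 14.3: (-6.1,0) -> (8.2,0) [heading=0, draw]
PD: pen down
FD 13.4: (8.2,0) -> (21.6,0) [heading=0, draw]
Final: pos=(21.6,0), heading=0, 4 segment(s) drawn

Answer: 21.6 0 0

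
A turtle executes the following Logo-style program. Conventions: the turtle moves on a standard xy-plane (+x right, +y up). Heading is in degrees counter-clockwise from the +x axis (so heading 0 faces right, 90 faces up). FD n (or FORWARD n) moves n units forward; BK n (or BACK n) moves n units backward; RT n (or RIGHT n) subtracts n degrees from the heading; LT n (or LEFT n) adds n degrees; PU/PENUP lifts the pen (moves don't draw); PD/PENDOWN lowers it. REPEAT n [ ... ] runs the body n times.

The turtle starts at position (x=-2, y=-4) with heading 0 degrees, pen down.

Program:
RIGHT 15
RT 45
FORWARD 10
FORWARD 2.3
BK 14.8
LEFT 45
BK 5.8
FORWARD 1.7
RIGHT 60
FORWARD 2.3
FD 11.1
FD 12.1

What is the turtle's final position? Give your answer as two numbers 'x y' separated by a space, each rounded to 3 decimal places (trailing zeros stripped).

Answer: -0.61 -25.405

Derivation:
Executing turtle program step by step:
Start: pos=(-2,-4), heading=0, pen down
RT 15: heading 0 -> 345
RT 45: heading 345 -> 300
FD 10: (-2,-4) -> (3,-12.66) [heading=300, draw]
FD 2.3: (3,-12.66) -> (4.15,-14.652) [heading=300, draw]
BK 14.8: (4.15,-14.652) -> (-3.25,-1.835) [heading=300, draw]
LT 45: heading 300 -> 345
BK 5.8: (-3.25,-1.835) -> (-8.852,-0.334) [heading=345, draw]
FD 1.7: (-8.852,-0.334) -> (-7.21,-0.774) [heading=345, draw]
RT 60: heading 345 -> 285
FD 2.3: (-7.21,-0.774) -> (-6.615,-2.995) [heading=285, draw]
FD 11.1: (-6.615,-2.995) -> (-3.742,-13.717) [heading=285, draw]
FD 12.1: (-3.742,-13.717) -> (-0.61,-25.405) [heading=285, draw]
Final: pos=(-0.61,-25.405), heading=285, 8 segment(s) drawn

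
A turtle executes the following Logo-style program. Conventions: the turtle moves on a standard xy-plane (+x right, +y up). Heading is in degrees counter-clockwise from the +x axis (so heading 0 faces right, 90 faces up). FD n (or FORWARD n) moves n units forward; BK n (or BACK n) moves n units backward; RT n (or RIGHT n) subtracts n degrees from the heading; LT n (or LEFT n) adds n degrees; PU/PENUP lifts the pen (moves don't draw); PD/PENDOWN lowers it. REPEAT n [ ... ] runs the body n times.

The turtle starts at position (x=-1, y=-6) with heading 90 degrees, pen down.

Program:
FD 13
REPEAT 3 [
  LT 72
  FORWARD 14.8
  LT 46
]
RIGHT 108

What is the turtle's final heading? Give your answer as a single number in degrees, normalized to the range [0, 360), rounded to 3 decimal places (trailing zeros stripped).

Executing turtle program step by step:
Start: pos=(-1,-6), heading=90, pen down
FD 13: (-1,-6) -> (-1,7) [heading=90, draw]
REPEAT 3 [
  -- iteration 1/3 --
  LT 72: heading 90 -> 162
  FD 14.8: (-1,7) -> (-15.076,11.573) [heading=162, draw]
  LT 46: heading 162 -> 208
  -- iteration 2/3 --
  LT 72: heading 208 -> 280
  FD 14.8: (-15.076,11.573) -> (-12.506,-3.002) [heading=280, draw]
  LT 46: heading 280 -> 326
  -- iteration 3/3 --
  LT 72: heading 326 -> 38
  FD 14.8: (-12.506,-3.002) -> (-0.843,6.11) [heading=38, draw]
  LT 46: heading 38 -> 84
]
RT 108: heading 84 -> 336
Final: pos=(-0.843,6.11), heading=336, 4 segment(s) drawn

Answer: 336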